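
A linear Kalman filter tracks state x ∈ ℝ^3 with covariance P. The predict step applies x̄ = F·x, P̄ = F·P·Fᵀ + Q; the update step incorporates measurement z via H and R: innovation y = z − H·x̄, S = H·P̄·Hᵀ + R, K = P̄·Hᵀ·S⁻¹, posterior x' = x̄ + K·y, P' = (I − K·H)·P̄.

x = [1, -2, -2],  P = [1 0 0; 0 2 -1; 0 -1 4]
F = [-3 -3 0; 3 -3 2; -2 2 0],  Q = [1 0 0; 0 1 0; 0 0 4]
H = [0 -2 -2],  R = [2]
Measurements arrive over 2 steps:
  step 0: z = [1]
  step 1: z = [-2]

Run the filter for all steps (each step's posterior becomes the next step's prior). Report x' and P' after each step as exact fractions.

step 0: x' = [60/19, 319/57, -116/19], P' = [478/19 81/19 -78/19; 81/19 880/57 -282/19; -78/19 -282/19 280/19]
step 1: x' = [-266763/15899, 121373/15899, -8182/1223], P' = [6230435/15899 -1915698/15899 147732/1223; -1915698/15899 911317/15899 -69040/1223; 147732/1223 -69040/1223 68588/1223]

step 0: x̄ = F·x = [3, 5, -6]
step 0: P̄ = F·P·Fᵀ + Q = [28 15 -6; 15 56 -22; -6 -22 16]
step 0: y = z − H·x̄ = [-1]
step 0: S = H·P̄·Hᵀ + R = [114]
step 0: K = P̄·Hᵀ·S⁻¹ = [-3/19; -34/57; 2/19]
step 0: x' = x̄ + K·y = [60/19, 319/57, -116/19]
step 0: P' = (I − K·H)·P̄ = [478/19 81/19 -78/19; 81/19 880/57 -282/19; -78/19 -282/19 280/19]
step 1: x̄ = F·x = [-499/19, -371/19, 278/57]
step 1: P̄ = F·P·Fᵀ + Q = [8419/19 498/19 1108/19; 498/19 9071/19 -4472/19; 1108/19 -4472/19 7540/57]
step 1: y = z − H·x̄ = [-1784/57]
step 1: S = H·P̄·Hᵀ + R = [31798/57]
step 1: K = P̄·Hᵀ·S⁻¹ = [-4818/15899; -13797/15899; 452/1223]
step 1: x' = x̄ + K·y = [-266763/15899, 121373/15899, -8182/1223]
step 1: P' = (I − K·H)·P̄ = [6230435/15899 -1915698/15899 147732/1223; -1915698/15899 911317/15899 -69040/1223; 147732/1223 -69040/1223 68588/1223]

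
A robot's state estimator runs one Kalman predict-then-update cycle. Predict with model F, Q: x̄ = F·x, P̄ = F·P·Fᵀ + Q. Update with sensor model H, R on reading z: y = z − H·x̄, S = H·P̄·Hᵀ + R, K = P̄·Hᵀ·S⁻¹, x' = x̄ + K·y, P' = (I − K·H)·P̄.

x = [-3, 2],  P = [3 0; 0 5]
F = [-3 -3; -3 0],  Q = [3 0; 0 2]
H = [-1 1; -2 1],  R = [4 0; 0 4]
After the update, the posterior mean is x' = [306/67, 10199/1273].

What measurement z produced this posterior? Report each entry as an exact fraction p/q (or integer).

x̄ = F·x = [3, 9]
P̄ = F·P·Fᵀ + Q = [75 27; 27 29]
S = H·P̄·Hᵀ + R = [54 98; 98 225]
K = P̄·Hᵀ·S⁻¹ = [33/67 -51/67; 1450/1273 -773/1273]
x' − x̄ = [105/67, -1258/1273] = K·y
y = (KᵀK)⁻¹·Kᵀ·(x' − x̄) = [-3, -4]
z = y + H·x̄ = [-3, -4] + [6, 3] = [3, -1]

z = [3, -1]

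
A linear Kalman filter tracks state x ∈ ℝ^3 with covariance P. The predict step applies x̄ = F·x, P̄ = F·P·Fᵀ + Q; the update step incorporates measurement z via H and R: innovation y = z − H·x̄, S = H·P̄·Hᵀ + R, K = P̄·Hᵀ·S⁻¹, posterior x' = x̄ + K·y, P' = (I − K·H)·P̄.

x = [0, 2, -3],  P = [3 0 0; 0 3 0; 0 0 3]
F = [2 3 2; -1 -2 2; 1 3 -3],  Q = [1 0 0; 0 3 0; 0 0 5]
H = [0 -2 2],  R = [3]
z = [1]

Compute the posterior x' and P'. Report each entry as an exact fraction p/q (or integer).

x' = [-2646/683, -68/683, 347/683]
P' = [32600/683 -744/683 -663/683; -744/683 1446/683 1239/683; -663/683 1239/683 1542/683]

x̄ = F·x = [0, -10, 15]
P̄ = F·P·Fᵀ + Q = [52 -12 15; -12 30 -39; 15 -39 62]
y = z − H·x̄ = [-49]
S = H·P̄·Hᵀ + R = [683]
K = P̄·Hᵀ·S⁻¹ = [54/683; -138/683; 202/683]
x' = x̄ + K·y = [-2646/683, -68/683, 347/683]
P' = (I − K·H)·P̄ = [32600/683 -744/683 -663/683; -744/683 1446/683 1239/683; -663/683 1239/683 1542/683]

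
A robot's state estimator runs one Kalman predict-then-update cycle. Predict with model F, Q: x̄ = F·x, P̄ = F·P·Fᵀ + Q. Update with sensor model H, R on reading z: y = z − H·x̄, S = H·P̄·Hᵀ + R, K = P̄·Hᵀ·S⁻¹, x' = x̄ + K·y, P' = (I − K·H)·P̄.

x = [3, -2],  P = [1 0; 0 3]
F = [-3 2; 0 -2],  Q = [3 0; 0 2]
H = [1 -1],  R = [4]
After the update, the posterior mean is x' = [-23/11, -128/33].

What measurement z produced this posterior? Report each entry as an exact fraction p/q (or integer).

z = [3]

x̄ = F·x = [-13, 4]
P̄ = F·P·Fᵀ + Q = [24 -12; -12 14]
S = H·P̄·Hᵀ + R = [66]
K = P̄·Hᵀ·S⁻¹ = [6/11; -13/33]
x' − x̄ = [120/11, -260/33] = K·y
y = (KᵀK)⁻¹·Kᵀ·(x' − x̄) = [20]
z = y + H·x̄ = [20] + [-17] = [3]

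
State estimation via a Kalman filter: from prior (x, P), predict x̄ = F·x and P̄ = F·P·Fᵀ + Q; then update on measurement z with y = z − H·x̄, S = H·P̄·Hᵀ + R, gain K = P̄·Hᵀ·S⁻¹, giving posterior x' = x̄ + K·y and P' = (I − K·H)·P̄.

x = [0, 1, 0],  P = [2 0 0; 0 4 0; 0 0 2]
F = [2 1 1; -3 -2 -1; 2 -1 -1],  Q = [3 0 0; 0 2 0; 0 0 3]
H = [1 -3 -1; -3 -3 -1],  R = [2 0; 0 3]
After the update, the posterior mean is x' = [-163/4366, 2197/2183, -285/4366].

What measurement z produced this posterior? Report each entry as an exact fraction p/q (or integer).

z = [-3, -3]

x̄ = F·x = [1, -2, -1]
P̄ = F·P·Fᵀ + Q = [17 -22 2; -22 38 -2; 2 -2 17]
S = H·P̄·Hᵀ + R = [494 168; 168 119]
K = P̄·Hᵀ·S⁻¹ = [1065/4366 -3593/15281; -587/2183 -106/15281; 255/4366 -3443/15281]
x' − x̄ = [-4529/4366, 6563/2183, 4081/4366] = K·y
y = (KᵀK)⁻¹·Kᵀ·(x' − x̄) = [-11, -7]
z = y + H·x̄ = [-11, -7] + [8, 4] = [-3, -3]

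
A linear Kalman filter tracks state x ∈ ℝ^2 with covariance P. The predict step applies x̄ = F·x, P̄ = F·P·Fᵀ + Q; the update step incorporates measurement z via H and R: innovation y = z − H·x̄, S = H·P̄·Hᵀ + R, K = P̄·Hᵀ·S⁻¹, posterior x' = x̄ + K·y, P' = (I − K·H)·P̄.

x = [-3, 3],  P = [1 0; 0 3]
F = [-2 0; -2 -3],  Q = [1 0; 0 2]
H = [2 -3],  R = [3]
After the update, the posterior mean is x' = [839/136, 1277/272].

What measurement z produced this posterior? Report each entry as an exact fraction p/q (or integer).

z = [-2]

x̄ = F·x = [6, -3]
P̄ = F·P·Fᵀ + Q = [5 4; 4 33]
S = H·P̄·Hᵀ + R = [272]
K = P̄·Hᵀ·S⁻¹ = [-1/136; -91/272]
x' − x̄ = [23/136, 2093/272] = K·y
y = (KᵀK)⁻¹·Kᵀ·(x' − x̄) = [-23]
z = y + H·x̄ = [-23] + [21] = [-2]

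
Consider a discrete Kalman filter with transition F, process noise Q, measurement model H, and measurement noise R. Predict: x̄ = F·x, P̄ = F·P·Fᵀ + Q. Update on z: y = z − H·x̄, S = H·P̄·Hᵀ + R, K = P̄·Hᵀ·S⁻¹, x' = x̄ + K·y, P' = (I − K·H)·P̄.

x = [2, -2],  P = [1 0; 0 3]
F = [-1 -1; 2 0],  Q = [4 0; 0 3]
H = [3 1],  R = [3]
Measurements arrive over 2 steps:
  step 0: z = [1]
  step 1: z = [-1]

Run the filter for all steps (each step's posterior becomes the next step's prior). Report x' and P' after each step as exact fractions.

step 0: x̄ = F·x = [0, 4]
step 0: P̄ = F·P·Fᵀ + Q = [8 -2; -2 7]
step 0: y = z − H·x̄ = [-3]
step 0: S = H·P̄·Hᵀ + R = [70]
step 0: K = P̄·Hᵀ·S⁻¹ = [11/35; 1/70]
step 0: x' = x̄ + K·y = [-33/35, 277/70]
step 0: P' = (I − K·H)·P̄ = [38/35 -81/35; -81/35 489/70]
step 1: x̄ = F·x = [-211/70, -66/35]
step 1: P̄ = F·P·Fᵀ + Q = [521/70 86/35; 86/35 257/35]
step 1: y = z − H·x̄ = [139/14]
step 1: S = H·P̄·Hᵀ + R = [1289/14]
step 1: K = P̄·Hᵀ·S⁻¹ = [347/1289; 206/1289]
step 1: x' = x̄ + K·y = [-2201/6445, -1927/6445]
step 1: P' = (I − K·H)·P̄ = [4966/6445 -9693/6445; -9693/6445 32169/6445]

step 0: x' = [-33/35, 277/70], P' = [38/35 -81/35; -81/35 489/70]
step 1: x' = [-2201/6445, -1927/6445], P' = [4966/6445 -9693/6445; -9693/6445 32169/6445]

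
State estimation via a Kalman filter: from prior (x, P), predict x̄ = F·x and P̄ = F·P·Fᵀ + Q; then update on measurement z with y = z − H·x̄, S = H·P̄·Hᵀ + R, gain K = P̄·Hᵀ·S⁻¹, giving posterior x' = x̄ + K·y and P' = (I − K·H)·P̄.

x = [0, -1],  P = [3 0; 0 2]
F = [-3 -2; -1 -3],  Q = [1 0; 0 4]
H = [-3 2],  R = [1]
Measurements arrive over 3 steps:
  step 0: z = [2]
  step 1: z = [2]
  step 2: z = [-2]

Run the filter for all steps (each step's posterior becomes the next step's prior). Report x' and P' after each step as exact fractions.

step 0: x' = [214/173, 493/173], P' = [1872/173 2775/173; 2775/173 4156/173]
step 1: x' = [-190796/48113, -237793/48113], P' = [1451733/96226 2138259/96226; 2138259/96226 3172391/96226]
step 2: x' = [40069940/73636793, -14771229/73636793], P' = [1114864251/73636793 1641941028/73636793; 1641941028/73636793 2435763661/73636793]

step 0: x̄ = F·x = [2, 3]
step 0: P̄ = F·P·Fᵀ + Q = [36 21; 21 25]
step 0: y = z − H·x̄ = [2]
step 0: S = H·P̄·Hᵀ + R = [173]
step 0: K = P̄·Hᵀ·S⁻¹ = [-66/173; -13/173]
step 0: x' = x̄ + K·y = [214/173, 493/173]
step 0: P' = (I − K·H)·P̄ = [1872/173 2775/173; 2775/173 4156/173]
step 1: x̄ = F·x = [-1628/173, -1693/173]
step 1: P̄ = F·P·Fᵀ + Q = [66945/173 61077/173; 61077/173 56618/173]
step 1: y = z − H·x̄ = [-1152/173]
step 1: S = H·P̄·Hᵀ + R = [96226/173]
step 1: K = P̄·Hᵀ·S⁻¹ = [-78681/96226; -69995/96226]
step 1: x' = x̄ + K·y = [-190796/48113, -237793/48113]
step 1: P' = (I − K·H)·P̄ = [1451733/96226 2138259/96226; 2138259/96226 3172391/96226]
step 2: x̄ = F·x = [1047974/48113, 904175/48113]
step 2: P̄ = F·P·Fᵀ + Q = [51510495/96226 23455197/48113; 23455197/48113 21608855/48113]
step 2: y = z − H·x̄ = [1239346/48113]
step 2: S = H·P̄·Hᵀ + R = [73636793/96226]
step 2: K = P̄·Hᵀ·S⁻¹ = [-60710697/73636793; -54295762/73636793]
step 2: x' = x̄ + K·y = [40069940/73636793, -14771229/73636793]
step 2: P' = (I − K·H)·P̄ = [1114864251/73636793 1641941028/73636793; 1641941028/73636793 2435763661/73636793]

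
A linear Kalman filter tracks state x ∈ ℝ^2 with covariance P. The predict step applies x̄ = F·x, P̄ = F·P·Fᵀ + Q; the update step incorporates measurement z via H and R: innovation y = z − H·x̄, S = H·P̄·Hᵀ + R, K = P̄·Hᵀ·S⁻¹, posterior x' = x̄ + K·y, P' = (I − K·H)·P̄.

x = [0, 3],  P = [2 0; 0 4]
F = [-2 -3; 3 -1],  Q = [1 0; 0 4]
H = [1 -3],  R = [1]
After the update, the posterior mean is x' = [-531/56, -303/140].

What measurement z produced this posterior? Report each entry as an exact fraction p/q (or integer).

x̄ = F·x = [-9, -3]
P̄ = F·P·Fᵀ + Q = [45 0; 0 26]
S = H·P̄·Hᵀ + R = [280]
K = P̄·Hᵀ·S⁻¹ = [9/56; -39/140]
x' − x̄ = [-27/56, 117/140] = K·y
y = (KᵀK)⁻¹·Kᵀ·(x' − x̄) = [-3]
z = y + H·x̄ = [-3] + [0] = [-3]

z = [-3]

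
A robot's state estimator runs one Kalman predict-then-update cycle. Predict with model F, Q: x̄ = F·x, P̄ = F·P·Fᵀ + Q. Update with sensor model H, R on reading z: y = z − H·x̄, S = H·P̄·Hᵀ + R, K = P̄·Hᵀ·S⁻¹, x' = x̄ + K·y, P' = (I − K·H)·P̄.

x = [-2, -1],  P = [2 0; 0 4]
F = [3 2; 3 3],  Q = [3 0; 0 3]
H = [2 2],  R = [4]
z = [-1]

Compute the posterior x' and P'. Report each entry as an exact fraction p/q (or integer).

x̄ = F·x = [-8, -9]
P̄ = F·P·Fᵀ + Q = [37 42; 42 57]
y = z − H·x̄ = [33]
S = H·P̄·Hᵀ + R = [716]
K = P̄·Hᵀ·S⁻¹ = [79/358; 99/358]
x' = x̄ + K·y = [-257/358, 45/358]
P' = (I − K·H)·P̄ = [382/179 -303/179; -303/179 402/179]

x' = [-257/358, 45/358]
P' = [382/179 -303/179; -303/179 402/179]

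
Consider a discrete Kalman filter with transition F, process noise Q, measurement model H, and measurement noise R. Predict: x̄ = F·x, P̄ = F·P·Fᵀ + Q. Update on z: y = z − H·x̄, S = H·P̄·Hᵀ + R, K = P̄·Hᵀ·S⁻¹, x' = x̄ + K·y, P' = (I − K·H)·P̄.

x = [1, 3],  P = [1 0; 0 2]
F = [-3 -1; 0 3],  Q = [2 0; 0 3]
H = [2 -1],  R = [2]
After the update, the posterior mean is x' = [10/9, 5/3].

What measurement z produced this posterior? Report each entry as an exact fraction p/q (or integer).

x̄ = F·x = [-6, 9]
P̄ = F·P·Fᵀ + Q = [13 -6; -6 21]
S = H·P̄·Hᵀ + R = [99]
K = P̄·Hᵀ·S⁻¹ = [32/99; -1/3]
x' − x̄ = [64/9, -22/3] = K·y
y = (KᵀK)⁻¹·Kᵀ·(x' − x̄) = [22]
z = y + H·x̄ = [22] + [-21] = [1]

z = [1]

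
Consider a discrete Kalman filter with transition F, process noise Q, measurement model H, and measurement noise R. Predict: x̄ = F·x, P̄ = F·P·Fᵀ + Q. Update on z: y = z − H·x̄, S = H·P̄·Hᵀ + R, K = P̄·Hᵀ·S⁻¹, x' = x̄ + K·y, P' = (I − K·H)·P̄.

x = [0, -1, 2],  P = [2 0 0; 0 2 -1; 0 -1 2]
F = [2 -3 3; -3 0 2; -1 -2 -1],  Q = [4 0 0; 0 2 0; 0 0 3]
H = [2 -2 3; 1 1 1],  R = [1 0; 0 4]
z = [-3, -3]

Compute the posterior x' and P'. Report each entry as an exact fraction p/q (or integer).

x' = [12685/13296, -2433/2216, -10509/4432]
P' = [470569/39888 -10717/6648 -117913/13296; -10717/6648 1761/1108 4557/2216; -117913/13296 4557/2216 32329/4432]

x̄ = F·x = [9, 4, 0]
P̄ = F·P·Fᵀ + Q = [66 6 5; 6 28 6; 5 6 11]
y = z − H·x̄ = [-13, -16]
S = H·P̄·Hᵀ + R = [416 140; 140 143]
K = P̄·Hᵀ·S⁻¹ = [8525/39888 3283/9972; -1553/6648 845/1662; 451/13296 401/3324]
x' = x̄ + K·y = [12685/13296, -2433/2216, -10509/4432]
P' = (I − K·H)·P̄ = [470569/39888 -10717/6648 -117913/13296; -10717/6648 1761/1108 4557/2216; -117913/13296 4557/2216 32329/4432]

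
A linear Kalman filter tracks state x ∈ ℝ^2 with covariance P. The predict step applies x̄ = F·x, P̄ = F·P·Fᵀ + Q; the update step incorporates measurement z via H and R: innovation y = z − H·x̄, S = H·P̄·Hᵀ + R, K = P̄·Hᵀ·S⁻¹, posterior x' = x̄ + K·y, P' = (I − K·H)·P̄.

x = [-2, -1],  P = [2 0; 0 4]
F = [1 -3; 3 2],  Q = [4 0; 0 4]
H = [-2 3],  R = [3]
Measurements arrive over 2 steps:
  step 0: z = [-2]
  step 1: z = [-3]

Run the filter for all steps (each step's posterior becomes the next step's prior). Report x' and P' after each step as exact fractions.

step 0: x' = [-287/81, -248/81], P' = [1286/81 842/81; 842/81 578/81]
step 1: x' = [475605/292157, 20171/292157], P' = [1394016/292157 909312/292157; 909312/292157 690158/292157]

step 0: x̄ = F·x = [1, -8]
step 0: P̄ = F·P·Fᵀ + Q = [42 -18; -18 38]
step 0: y = z − H·x̄ = [24]
step 0: S = H·P̄·Hᵀ + R = [729]
step 0: K = P̄·Hᵀ·S⁻¹ = [-46/243; 50/243]
step 0: x' = x̄ + K·y = [-287/81, -248/81]
step 0: P' = (I − K·H)·P̄ = [1286/81 842/81; 842/81 578/81]
step 1: x̄ = F·x = [457/81, -1357/81]
step 1: P̄ = F·P·Fᵀ + Q = [1760/81 -5504/81; -5504/81 24314/81]
step 1: y = z − H·x̄ = [4742/81]
step 1: S = H·P̄·Hᵀ + R = [292157/81]
step 1: K = P̄·Hᵀ·S⁻¹ = [-20032/292157; 83950/292157]
step 1: x' = x̄ + K·y = [475605/292157, 20171/292157]
step 1: P' = (I − K·H)·P̄ = [1394016/292157 909312/292157; 909312/292157 690158/292157]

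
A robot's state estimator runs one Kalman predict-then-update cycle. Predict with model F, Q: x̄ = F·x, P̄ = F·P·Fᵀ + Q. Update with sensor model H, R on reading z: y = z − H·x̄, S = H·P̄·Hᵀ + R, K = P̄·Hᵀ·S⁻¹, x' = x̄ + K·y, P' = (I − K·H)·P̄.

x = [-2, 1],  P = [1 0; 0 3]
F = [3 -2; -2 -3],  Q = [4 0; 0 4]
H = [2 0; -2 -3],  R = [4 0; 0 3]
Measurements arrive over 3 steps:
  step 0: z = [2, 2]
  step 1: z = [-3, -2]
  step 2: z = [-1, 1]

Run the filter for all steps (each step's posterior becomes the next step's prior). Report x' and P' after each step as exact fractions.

step 0: x' = [194/451, -799/902], P' = [3327/3608 -2175/3608; -2175/3608 2611/3608]
step 1: x' = [-10110097/7798358, 5953457/3899179], P' = [3472713/3899179 -2194092/3899179; -2194092/3899179 2625403/3899179]
step 2: x' = [-170661205/272873054, 10813325/1500801797], P' = [121478619/136436527 -153561333/272873054; -153561333/272873054 1010592980/1500801797]

step 0: x̄ = F·x = [-8, 1]
step 0: P̄ = F·P·Fᵀ + Q = [25 12; 12 35]
step 0: y = z − H·x̄ = [18, -11]
step 0: S = H·P̄·Hᵀ + R = [104 -172; -172 562]
step 0: K = P̄·Hᵀ·S⁻¹ = [3327/7216 -43/3608; -2175/7216 -1161/3608]
step 0: x' = x̄ + K·y = [194/451, -799/902]
step 0: P' = (I − K·H)·P̄ = [3327/3608 -2175/3608; -2175/3608 2611/3608]
step 1: x̄ = F·x = [1381/451, 1621/902]
step 1: P̄ = F·P·Fᵀ + Q = [80919/3608 6579/3608; 6579/3608 25139/3608]
step 1: y = z − H·x̄ = [-4115/451, 8583/902]
step 1: S = H·P̄·Hᵀ + R = [84527/902 -181575/1804; -181575/1804 639699/3608]
step 1: K = P̄·Hᵀ·S⁻¹ = [3472713/7798358 -121050/3899179; -1097046/3899179 -1162675/3899179]
step 1: x' = x̄ + K·y = [-10110097/7798358, 5953457/3899179]
step 1: P' = (I − K·H)·P̄ = [3472713/3899179 -2194092/3899179; -2194092/3899179 2625403/3899179]
step 2: x̄ = F·x = [-54144119/7798358, -7750274/3899179]
step 2: P̄ = F·P·Fᵀ + Q = [83681849/3899179 5886600/3899179; 5886600/3899179 26787091/3899179]
step 2: y = z − H·x̄ = [50244940/3899179, -73495762/3899179]
step 2: S = H·P̄·Hᵀ + R = [350324112/3899179 -370046996/3899179; -370046996/3899179 658147952/3899179]
step 2: K = P̄·Hᵀ·S⁻¹ = [121478619/272873054 -8410159/272873054; -153561333/545746108 -447534759/1500801797]
step 2: x' = x̄ + K·y = [-170661205/272873054, 10813325/1500801797]
step 2: P' = (I − K·H)·P̄ = [121478619/136436527 -153561333/272873054; -153561333/272873054 1010592980/1500801797]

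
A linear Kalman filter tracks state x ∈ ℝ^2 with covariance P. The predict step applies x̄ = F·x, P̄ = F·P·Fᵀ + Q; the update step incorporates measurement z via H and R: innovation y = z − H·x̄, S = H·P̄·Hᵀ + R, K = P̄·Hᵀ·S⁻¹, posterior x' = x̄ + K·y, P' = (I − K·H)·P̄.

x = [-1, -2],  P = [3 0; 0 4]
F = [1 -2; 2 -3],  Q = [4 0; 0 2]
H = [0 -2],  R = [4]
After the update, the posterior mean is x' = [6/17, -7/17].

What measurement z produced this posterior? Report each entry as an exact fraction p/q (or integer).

z = [1]

x̄ = F·x = [3, 4]
P̄ = F·P·Fᵀ + Q = [23 30; 30 50]
S = H·P̄·Hᵀ + R = [204]
K = P̄·Hᵀ·S⁻¹ = [-5/17; -25/51]
x' − x̄ = [-45/17, -75/17] = K·y
y = (KᵀK)⁻¹·Kᵀ·(x' − x̄) = [9]
z = y + H·x̄ = [9] + [-8] = [1]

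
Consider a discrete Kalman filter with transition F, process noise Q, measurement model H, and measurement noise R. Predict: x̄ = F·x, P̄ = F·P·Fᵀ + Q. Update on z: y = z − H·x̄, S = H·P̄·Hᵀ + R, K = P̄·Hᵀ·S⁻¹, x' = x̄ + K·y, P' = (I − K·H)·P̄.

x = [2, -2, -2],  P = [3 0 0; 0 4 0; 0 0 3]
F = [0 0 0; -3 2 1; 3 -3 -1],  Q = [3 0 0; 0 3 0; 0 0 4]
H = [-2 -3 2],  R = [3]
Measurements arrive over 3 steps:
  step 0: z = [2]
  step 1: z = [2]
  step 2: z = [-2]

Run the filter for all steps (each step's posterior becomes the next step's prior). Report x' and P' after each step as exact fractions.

step 0: x̄ = F·x = [0, -12, 14]
step 0: P̄ = F·P·Fᵀ + Q = [3 0 0; 0 49 -54; 0 -54 70]
step 0: y = z − H·x̄ = [-62]
step 0: S = H·P̄·Hᵀ + R = [1384]
step 0: K = P̄·Hᵀ·S⁻¹ = [-3/692; -255/1384; 151/692]
step 0: x' = x̄ + K·y = [93/346, -399/692, 163/346]
step 0: P' = (I − K·H)·P̄ = [1029/346 -765/692 453/346; -765/692 2791/1384 1137/692; 453/346 1137/692 1419/346]
step 1: x̄ = F·x = [0, -515/346, 1429/692]
step 1: P̄ = F·P·Fᵀ + Q = [3 0 0; 0 18655/346 -41457/692; 0 -41457/692 103687/1384]
step 1: y = z − H·x̄ = [-1141/173]
step 1: S = H·P̄·Hᵀ + R = [262757/173]
step 1: K = P̄·Hᵀ·S⁻¹ = [-1038/262757; -48711/262757; 114029/525514]
step 1: x' = x̄ + K·y = [6846/262757, -139661/525514, 666275/1051028]
step 1: P' = (I − K·H)·P̄ = [782043/262757 -292266/262757 342087/262757; -292266/262757 902941/525514 1247493/1051028; 342087/262757 1247493/1051028 7163349/2102056]
step 2: x̄ = F·x = [0, 25479/1051028, 253843/1051028]
step 2: P̄ = F·P·Fᵀ + Q = [3 0 0; 0 105840973/2102056 -116267703/2102056; 0 -116267703/2102056 145020589/2102056]
step 2: y = z − H·x̄ = [-2533305/1051028]
step 2: S = H·P̄·Hᵀ + R = [2959394389/2102056]
step 2: K = P̄·Hᵀ·S⁻¹ = [-12612336/2959394389; -550058325/2959394389; 638844287/2959394389]
step 2: x' = x̄ + K·y = [30399660/2959394389, 1397553552/2959394389, -825064486/2959394389]
step 2: P' = (I − K·H)·P̄ = [8802509151/2959394389 -3300349950/2959394389 3833065722/2959394389; -3300349950/2959394389 5071711087/2959394389 3482129193/2959394389; 3833065722/2959394389 3482129193/2959394389 10014525942/2959394389]

step 0: x' = [93/346, -399/692, 163/346], P' = [1029/346 -765/692 453/346; -765/692 2791/1384 1137/692; 453/346 1137/692 1419/346]
step 1: x' = [6846/262757, -139661/525514, 666275/1051028], P' = [782043/262757 -292266/262757 342087/262757; -292266/262757 902941/525514 1247493/1051028; 342087/262757 1247493/1051028 7163349/2102056]
step 2: x' = [30399660/2959394389, 1397553552/2959394389, -825064486/2959394389], P' = [8802509151/2959394389 -3300349950/2959394389 3833065722/2959394389; -3300349950/2959394389 5071711087/2959394389 3482129193/2959394389; 3833065722/2959394389 3482129193/2959394389 10014525942/2959394389]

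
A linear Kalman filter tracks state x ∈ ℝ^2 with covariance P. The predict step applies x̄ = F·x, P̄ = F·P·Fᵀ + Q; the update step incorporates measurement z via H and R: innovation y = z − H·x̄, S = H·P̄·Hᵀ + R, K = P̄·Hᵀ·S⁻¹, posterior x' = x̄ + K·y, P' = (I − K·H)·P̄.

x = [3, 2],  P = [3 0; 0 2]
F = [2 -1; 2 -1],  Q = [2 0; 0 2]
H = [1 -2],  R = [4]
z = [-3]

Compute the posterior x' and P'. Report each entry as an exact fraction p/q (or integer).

x̄ = F·x = [4, 4]
P̄ = F·P·Fᵀ + Q = [16 14; 14 16]
y = z − H·x̄ = [1]
S = H·P̄·Hᵀ + R = [28]
K = P̄·Hᵀ·S⁻¹ = [-3/7; -9/14]
x' = x̄ + K·y = [25/7, 47/14]
P' = (I − K·H)·P̄ = [76/7 44/7; 44/7 31/7]

x' = [25/7, 47/14]
P' = [76/7 44/7; 44/7 31/7]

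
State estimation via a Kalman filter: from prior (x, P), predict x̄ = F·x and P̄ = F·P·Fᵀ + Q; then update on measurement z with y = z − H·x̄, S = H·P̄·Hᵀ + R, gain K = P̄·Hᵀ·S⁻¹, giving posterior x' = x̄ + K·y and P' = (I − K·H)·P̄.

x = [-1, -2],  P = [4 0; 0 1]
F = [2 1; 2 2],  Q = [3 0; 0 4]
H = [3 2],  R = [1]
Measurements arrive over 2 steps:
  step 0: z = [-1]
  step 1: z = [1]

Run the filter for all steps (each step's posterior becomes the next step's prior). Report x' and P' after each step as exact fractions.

step 0: x' = [236/493, -36/29], P' = [644/493 -54/29; -54/29 84/29]
step 1: x' = [18069/27544, -3635/6886], P' = [44611/27544 -16069/6886; -16069/6886 12402/3443]

step 0: x̄ = F·x = [-4, -6]
step 0: P̄ = F·P·Fᵀ + Q = [20 18; 18 24]
step 0: y = z − H·x̄ = [23]
step 0: S = H·P̄·Hᵀ + R = [493]
step 0: K = P̄·Hᵀ·S⁻¹ = [96/493; 6/29]
step 0: x' = x̄ + K·y = [236/493, -36/29]
step 0: P' = (I − K·H)·P̄ = [644/493 -54/29; -54/29 84/29]
step 1: x̄ = F·x = [-140/493, -752/493]
step 1: P̄ = F·P·Fᵀ + Q = [1811/493 -76/493; -76/493 2916/493]
step 1: y = z − H·x̄ = [2417/493]
step 1: S = H·P̄·Hᵀ + R = [27544/493]
step 1: K = P̄·Hᵀ·S⁻¹ = [5281/27544; 1401/6886]
step 1: x' = x̄ + K·y = [18069/27544, -3635/6886]
step 1: P' = (I − K·H)·P̄ = [44611/27544 -16069/6886; -16069/6886 12402/3443]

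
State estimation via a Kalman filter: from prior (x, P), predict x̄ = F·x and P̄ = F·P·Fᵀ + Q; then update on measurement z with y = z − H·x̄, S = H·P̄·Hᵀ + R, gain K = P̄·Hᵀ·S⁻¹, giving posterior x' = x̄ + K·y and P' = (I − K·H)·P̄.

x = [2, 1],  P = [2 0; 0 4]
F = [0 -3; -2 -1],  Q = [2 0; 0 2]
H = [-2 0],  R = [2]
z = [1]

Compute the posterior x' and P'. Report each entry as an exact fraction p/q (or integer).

x̄ = F·x = [-3, -5]
P̄ = F·P·Fᵀ + Q = [38 12; 12 14]
y = z − H·x̄ = [-5]
S = H·P̄·Hᵀ + R = [154]
K = P̄·Hᵀ·S⁻¹ = [-38/77; -12/77]
x' = x̄ + K·y = [-41/77, -325/77]
P' = (I − K·H)·P̄ = [38/77 12/77; 12/77 790/77]

x' = [-41/77, -325/77]
P' = [38/77 12/77; 12/77 790/77]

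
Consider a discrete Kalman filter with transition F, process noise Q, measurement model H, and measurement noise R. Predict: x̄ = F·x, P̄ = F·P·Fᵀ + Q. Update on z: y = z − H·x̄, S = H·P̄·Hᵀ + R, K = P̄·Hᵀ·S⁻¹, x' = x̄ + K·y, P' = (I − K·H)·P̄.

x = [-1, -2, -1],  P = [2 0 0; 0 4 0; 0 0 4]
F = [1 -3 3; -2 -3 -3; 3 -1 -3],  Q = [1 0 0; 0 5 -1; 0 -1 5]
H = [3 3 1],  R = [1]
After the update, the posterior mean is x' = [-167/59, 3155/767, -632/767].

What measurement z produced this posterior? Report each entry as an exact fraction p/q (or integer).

z = [3]

x̄ = F·x = [2, 11, 2]
P̄ = F·P·Fᵀ + Q = [75 -4 -18; -4 85 35; -18 35 63]
S = H·P̄·Hᵀ + R = [1534]
K = P̄·Hᵀ·S⁻¹ = [15/118; 139/767; 57/767]
x' − x̄ = [-285/59, -5282/767, -2166/767] = K·y
y = (KᵀK)⁻¹·Kᵀ·(x' − x̄) = [-38]
z = y + H·x̄ = [-38] + [41] = [3]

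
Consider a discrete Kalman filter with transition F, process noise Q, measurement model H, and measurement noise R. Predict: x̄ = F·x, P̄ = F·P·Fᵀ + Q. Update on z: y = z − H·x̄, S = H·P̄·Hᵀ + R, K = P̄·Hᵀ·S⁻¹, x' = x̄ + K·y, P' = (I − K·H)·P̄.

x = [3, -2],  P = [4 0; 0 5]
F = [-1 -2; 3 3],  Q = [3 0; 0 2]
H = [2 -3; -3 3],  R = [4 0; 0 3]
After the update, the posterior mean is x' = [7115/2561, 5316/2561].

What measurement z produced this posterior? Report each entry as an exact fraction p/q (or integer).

z = [-2, -3]

x̄ = F·x = [1, 3]
P̄ = F·P·Fᵀ + Q = [27 -42; -42 83]
S = H·P̄·Hᵀ + R = [1363 -1539; -1539 1749]
K = P̄·Hᵀ·S⁻¹ = [-1251/5122 -1707/5122; -882/2561 -227/2561]
x' − x̄ = [4554/2561, -2367/2561] = K·y
y = (KᵀK)⁻¹·Kᵀ·(x' − x̄) = [5, -9]
z = y + H·x̄ = [5, -9] + [-7, 6] = [-2, -3]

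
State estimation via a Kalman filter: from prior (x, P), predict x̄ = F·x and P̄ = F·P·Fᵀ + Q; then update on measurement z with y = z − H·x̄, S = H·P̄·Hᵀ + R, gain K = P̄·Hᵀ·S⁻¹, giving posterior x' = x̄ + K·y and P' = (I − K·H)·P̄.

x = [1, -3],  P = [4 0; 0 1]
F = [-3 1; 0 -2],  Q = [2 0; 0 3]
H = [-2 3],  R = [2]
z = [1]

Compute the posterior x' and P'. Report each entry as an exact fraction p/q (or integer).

x̄ = F·x = [-6, 6]
P̄ = F·P·Fᵀ + Q = [39 -2; -2 7]
y = z − H·x̄ = [-29]
S = H·P̄·Hᵀ + R = [245]
K = P̄·Hᵀ·S⁻¹ = [-12/35; 5/49]
x' = x̄ + K·y = [138/35, 149/49]
P' = (I − K·H)·P̄ = [51/5 46/7; 46/7 218/49]

x' = [138/35, 149/49]
P' = [51/5 46/7; 46/7 218/49]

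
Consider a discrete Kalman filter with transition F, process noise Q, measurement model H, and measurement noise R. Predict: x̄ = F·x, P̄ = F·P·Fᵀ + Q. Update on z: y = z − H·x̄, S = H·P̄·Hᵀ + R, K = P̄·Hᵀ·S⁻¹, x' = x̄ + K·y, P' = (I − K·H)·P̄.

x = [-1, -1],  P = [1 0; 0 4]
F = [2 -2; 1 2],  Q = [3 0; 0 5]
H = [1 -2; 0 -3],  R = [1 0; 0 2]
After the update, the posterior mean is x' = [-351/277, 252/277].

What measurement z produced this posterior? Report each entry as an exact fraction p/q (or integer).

x̄ = F·x = [0, -3]
P̄ = F·P·Fᵀ + Q = [23 -14; -14 22]
S = H·P̄·Hᵀ + R = [168 174; 174 200]
K = P̄·Hᵀ·S⁻¹ = [241/277 -303/554; -29/831 -83/277]
x' − x̄ = [-351/277, 1083/277] = K·y
y = (KᵀK)⁻¹·Kᵀ·(x' − x̄) = [-9, -12]
z = y + H·x̄ = [-9, -12] + [6, 9] = [-3, -3]

z = [-3, -3]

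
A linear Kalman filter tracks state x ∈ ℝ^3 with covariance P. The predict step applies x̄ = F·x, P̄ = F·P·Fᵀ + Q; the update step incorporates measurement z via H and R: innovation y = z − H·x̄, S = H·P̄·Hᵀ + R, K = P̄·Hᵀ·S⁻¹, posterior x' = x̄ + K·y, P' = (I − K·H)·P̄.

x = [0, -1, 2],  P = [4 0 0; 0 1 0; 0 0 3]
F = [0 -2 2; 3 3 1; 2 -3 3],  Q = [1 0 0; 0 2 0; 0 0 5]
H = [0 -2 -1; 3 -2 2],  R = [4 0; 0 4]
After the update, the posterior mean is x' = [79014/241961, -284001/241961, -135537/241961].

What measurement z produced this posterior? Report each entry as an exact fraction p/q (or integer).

z = [3, 2]

x̄ = F·x = [6, -1, 9]
P̄ = F·P·Fᵀ + Q = [17 0 24; 0 50 24; 24 24 57]
S = H·P̄·Hᵀ + R = [357 -34; -34 681]
K = P̄·Hᵀ·S⁻¹ = [-12978/241961 2031/14233; -86212/241961 -1340/14233; -66813/241961 2688/14233]
x' − x̄ = [-1372752/241961, -42040/241961, -2313186/241961] = K·y
y = (KᵀK)⁻¹·Kᵀ·(x' − x̄) = [10, -36]
z = y + H·x̄ = [10, -36] + [-7, 38] = [3, 2]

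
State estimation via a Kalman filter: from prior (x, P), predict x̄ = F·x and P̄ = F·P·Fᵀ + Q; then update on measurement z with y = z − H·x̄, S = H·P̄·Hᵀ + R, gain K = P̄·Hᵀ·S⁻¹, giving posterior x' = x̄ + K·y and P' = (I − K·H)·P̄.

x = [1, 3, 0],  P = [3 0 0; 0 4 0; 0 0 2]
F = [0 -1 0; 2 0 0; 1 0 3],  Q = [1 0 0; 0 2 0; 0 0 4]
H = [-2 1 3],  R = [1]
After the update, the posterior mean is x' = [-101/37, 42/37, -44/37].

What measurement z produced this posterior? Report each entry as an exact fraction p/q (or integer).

x̄ = F·x = [-3, 2, 1]
P̄ = F·P·Fᵀ + Q = [5 0 0; 0 14 6; 0 6 25]
S = H·P̄·Hᵀ + R = [296]
K = P̄·Hᵀ·S⁻¹ = [-5/148; 4/37; 81/296]
x' − x̄ = [10/37, -32/37, -81/37] = K·y
y = (KᵀK)⁻¹·Kᵀ·(x' − x̄) = [-8]
z = y + H·x̄ = [-8] + [11] = [3]

z = [3]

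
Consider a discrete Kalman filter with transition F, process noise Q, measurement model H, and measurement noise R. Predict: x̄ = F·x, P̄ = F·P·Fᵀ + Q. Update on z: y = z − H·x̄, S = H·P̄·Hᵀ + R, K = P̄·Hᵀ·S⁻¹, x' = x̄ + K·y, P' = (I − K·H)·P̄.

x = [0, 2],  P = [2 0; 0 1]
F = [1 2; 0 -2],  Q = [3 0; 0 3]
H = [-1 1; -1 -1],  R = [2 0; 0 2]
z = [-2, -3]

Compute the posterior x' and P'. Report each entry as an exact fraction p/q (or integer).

x' = [77/32, -7/64]
P' = [7/8 -1/16; -1/16 27/32]

x̄ = F·x = [4, -4]
P̄ = F·P·Fᵀ + Q = [9 -4; -4 7]
y = z − H·x̄ = [6, -3]
S = H·P̄·Hᵀ + R = [26 2; 2 10]
K = P̄·Hᵀ·S⁻¹ = [-15/32 -13/32; 29/64 -25/64]
x' = x̄ + K·y = [77/32, -7/64]
P' = (I − K·H)·P̄ = [7/8 -1/16; -1/16 27/32]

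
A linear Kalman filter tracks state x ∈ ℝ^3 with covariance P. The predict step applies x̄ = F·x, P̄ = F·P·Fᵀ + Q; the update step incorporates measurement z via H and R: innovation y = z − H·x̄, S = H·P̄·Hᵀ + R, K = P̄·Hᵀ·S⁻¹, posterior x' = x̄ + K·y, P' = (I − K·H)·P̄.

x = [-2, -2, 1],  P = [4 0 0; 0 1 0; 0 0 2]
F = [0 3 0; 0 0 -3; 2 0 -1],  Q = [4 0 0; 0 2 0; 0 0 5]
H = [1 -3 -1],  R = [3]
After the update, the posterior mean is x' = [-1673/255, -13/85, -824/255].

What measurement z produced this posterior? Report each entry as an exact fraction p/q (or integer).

x̄ = F·x = [-6, -3, -5]
P̄ = F·P·Fᵀ + Q = [13 0 0; 0 20 6; 0 6 23]
S = H·P̄·Hᵀ + R = [255]
K = P̄·Hᵀ·S⁻¹ = [13/255; -22/85; -41/255]
x' − x̄ = [-143/255, 242/85, 451/255] = K·y
y = (KᵀK)⁻¹·Kᵀ·(x' − x̄) = [-11]
z = y + H·x̄ = [-11] + [8] = [-3]

z = [-3]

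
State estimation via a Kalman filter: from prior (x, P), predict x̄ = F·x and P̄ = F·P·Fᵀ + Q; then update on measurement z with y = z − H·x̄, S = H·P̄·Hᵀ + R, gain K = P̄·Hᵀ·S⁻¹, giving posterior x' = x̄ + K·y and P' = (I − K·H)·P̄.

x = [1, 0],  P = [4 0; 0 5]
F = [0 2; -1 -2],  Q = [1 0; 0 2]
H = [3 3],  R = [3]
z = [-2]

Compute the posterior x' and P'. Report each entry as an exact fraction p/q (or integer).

x' = [1/22, -8/11]
P' = [459/22 -229/11; -229/11 232/11]

x̄ = F·x = [0, -1]
P̄ = F·P·Fᵀ + Q = [21 -20; -20 26]
y = z − H·x̄ = [1]
S = H·P̄·Hᵀ + R = [66]
K = P̄·Hᵀ·S⁻¹ = [1/22; 3/11]
x' = x̄ + K·y = [1/22, -8/11]
P' = (I − K·H)·P̄ = [459/22 -229/11; -229/11 232/11]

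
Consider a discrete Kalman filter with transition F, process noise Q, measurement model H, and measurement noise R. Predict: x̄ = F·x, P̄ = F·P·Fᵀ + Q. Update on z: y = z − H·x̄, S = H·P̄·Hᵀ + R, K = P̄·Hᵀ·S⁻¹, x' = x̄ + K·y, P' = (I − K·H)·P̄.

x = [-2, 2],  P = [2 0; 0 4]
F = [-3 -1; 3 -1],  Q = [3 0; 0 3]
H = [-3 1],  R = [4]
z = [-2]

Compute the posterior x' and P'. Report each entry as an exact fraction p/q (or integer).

x' = [-125/169, -749/169]
P' = [529/338 1231/338; 1231/338 3961/338]

x̄ = F·x = [4, -8]
P̄ = F·P·Fᵀ + Q = [25 -14; -14 25]
y = z − H·x̄ = [18]
S = H·P̄·Hᵀ + R = [338]
K = P̄·Hᵀ·S⁻¹ = [-89/338; 67/338]
x' = x̄ + K·y = [-125/169, -749/169]
P' = (I − K·H)·P̄ = [529/338 1231/338; 1231/338 3961/338]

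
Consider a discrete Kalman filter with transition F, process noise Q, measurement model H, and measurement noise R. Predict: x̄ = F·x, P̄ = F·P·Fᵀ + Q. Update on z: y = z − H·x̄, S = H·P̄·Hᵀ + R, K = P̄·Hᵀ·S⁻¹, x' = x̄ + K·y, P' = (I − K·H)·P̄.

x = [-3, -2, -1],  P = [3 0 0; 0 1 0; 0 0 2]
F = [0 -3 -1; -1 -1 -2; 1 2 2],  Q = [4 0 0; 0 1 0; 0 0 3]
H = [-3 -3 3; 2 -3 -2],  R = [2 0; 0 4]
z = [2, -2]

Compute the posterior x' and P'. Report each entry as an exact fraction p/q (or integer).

x̄ = F·x = [7, 7, -9]
P̄ = F·P·Fᵀ + Q = [15 7 -10; 7 13 -13; -10 -13 18]
y = z − H·x̄ = [71, -13]
S = H·P̄·Hᵀ + R = [956 -141; -141 93]
K = P̄·Hᵀ·S⁻¹ = [-1613/23009 14188/69027; -3022/23009 -13003/69027; 3014/23009 1091/69027]
x' = x̄ + K·y = [-44824/69027, 8542/69027, 6556/69027]
P' = (I − K·H)·P̄ = [159409/69027 -10060/69027 146123/69027; -10060/69027 12820/69027 -3284/69027; 146123/69027 -3284/69027 148867/69027]

x' = [-44824/69027, 8542/69027, 6556/69027]
P' = [159409/69027 -10060/69027 146123/69027; -10060/69027 12820/69027 -3284/69027; 146123/69027 -3284/69027 148867/69027]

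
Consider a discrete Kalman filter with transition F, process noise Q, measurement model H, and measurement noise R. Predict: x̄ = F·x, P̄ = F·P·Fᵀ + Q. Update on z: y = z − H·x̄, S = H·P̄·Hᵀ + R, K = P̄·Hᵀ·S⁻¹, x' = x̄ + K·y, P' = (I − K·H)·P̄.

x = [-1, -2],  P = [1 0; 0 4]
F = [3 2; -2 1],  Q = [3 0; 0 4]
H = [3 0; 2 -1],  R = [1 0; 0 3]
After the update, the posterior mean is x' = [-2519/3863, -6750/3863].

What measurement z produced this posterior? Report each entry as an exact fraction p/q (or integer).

x̄ = F·x = [-7, 0]
P̄ = F·P·Fᵀ + Q = [28 2; 2 12]
S = H·P̄·Hᵀ + R = [253 162; 162 119]
K = P̄·Hᵀ·S⁻¹ = [1248/3863 54/3863; 2010/3863 -2996/3863]
x' − x̄ = [24522/3863, -6750/3863] = K·y
y = (KᵀK)⁻¹·Kᵀ·(x' − x̄) = [19, 15]
z = y + H·x̄ = [19, 15] + [-21, -14] = [-2, 1]

z = [-2, 1]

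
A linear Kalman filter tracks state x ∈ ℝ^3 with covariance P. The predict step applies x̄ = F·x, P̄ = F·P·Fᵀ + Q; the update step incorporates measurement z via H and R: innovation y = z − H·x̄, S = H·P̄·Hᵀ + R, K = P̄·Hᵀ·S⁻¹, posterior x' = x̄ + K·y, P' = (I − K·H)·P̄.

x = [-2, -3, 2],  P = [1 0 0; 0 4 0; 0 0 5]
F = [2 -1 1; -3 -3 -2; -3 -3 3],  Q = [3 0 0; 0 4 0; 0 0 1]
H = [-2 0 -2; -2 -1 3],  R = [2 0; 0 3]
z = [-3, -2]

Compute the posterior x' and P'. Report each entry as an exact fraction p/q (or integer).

x' = [-71295/52501, 679520/52501, 149233/52501]
P' = [139335/52501 -632436/52501 -126031/52501; -632436/52501 3224847/52501 643019/52501; -126031/52501 643019/52501 138679/52501]

x̄ = F·x = [1, 11, 21]
P̄ = F·P·Fᵀ + Q = [16 -4 21; -4 69 15; 21 15 91]
y = z − H·x̄ = [41, -52]
S = H·P̄·Hᵀ + R = [598 -502; -502 597]
K = P̄·Hᵀ·S⁻¹ = [-13304/52501 -8109/52501; -10583/52501 -10306/52501; -12648/52501 8360/52501]
x' = x̄ + K·y = [-71295/52501, 679520/52501, 149233/52501]
P' = (I − K·H)·P̄ = [139335/52501 -632436/52501 -126031/52501; -632436/52501 3224847/52501 643019/52501; -126031/52501 643019/52501 138679/52501]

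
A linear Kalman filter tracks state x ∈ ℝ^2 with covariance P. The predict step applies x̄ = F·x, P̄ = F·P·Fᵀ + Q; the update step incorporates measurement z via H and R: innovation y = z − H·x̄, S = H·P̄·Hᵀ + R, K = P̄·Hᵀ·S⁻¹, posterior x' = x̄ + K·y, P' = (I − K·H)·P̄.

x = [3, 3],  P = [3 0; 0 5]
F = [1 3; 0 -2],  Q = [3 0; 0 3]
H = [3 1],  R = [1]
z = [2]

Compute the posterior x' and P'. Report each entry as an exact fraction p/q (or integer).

x̄ = F·x = [12, -6]
P̄ = F·P·Fᵀ + Q = [51 -30; -30 23]
y = z − H·x̄ = [-28]
S = H·P̄·Hᵀ + R = [303]
K = P̄·Hᵀ·S⁻¹ = [41/101; -67/303]
x' = x̄ + K·y = [64/101, 58/303]
P' = (I − K·H)·P̄ = [108/101 -283/101; -283/101 2480/303]

x' = [64/101, 58/303]
P' = [108/101 -283/101; -283/101 2480/303]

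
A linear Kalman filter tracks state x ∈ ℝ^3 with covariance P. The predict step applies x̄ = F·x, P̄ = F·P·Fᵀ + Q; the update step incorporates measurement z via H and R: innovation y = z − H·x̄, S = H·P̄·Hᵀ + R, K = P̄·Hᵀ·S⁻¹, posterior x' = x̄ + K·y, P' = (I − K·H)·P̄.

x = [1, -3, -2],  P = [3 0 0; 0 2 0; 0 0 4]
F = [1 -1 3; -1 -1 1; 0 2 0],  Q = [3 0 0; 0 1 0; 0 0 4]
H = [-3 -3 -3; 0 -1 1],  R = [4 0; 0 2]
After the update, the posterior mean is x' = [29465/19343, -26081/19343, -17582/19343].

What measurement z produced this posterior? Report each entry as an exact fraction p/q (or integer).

z = [2, 1]

x̄ = F·x = [-2, 0, -6]
P̄ = F·P·Fᵀ + Q = [44 11 -4; 11 10 -4; -4 -4 12]
S = H·P̄·Hᵀ + R = [652 39; 39 32]
K = P̄·Hᵀ·S⁻¹ = [-4311/19343 -3813/19343; -1086/19343 -7139/19343; -1008/19343 10900/19343]
x' − x̄ = [68151/19343, -26081/19343, 98476/19343] = K·y
y = (KᵀK)⁻¹·Kᵀ·(x' − x̄) = [-22, 7]
z = y + H·x̄ = [-22, 7] + [24, -6] = [2, 1]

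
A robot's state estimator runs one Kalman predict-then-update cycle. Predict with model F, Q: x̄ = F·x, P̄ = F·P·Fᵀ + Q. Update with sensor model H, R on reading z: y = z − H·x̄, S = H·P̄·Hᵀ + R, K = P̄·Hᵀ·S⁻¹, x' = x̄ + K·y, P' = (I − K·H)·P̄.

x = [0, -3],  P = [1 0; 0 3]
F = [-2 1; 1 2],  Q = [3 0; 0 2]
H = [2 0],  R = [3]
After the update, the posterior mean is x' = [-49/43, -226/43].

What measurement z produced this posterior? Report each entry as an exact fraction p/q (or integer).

z = [-2]

x̄ = F·x = [-3, -6]
P̄ = F·P·Fᵀ + Q = [10 4; 4 15]
S = H·P̄·Hᵀ + R = [43]
K = P̄·Hᵀ·S⁻¹ = [20/43; 8/43]
x' − x̄ = [80/43, 32/43] = K·y
y = (KᵀK)⁻¹·Kᵀ·(x' − x̄) = [4]
z = y + H·x̄ = [4] + [-6] = [-2]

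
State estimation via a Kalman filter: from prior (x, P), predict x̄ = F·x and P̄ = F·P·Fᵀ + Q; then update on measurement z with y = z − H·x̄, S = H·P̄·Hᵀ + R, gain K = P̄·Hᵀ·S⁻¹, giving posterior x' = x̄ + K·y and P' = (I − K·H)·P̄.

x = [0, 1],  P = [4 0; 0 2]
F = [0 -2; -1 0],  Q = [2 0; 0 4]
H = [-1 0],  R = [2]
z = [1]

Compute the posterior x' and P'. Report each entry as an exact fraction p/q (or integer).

x' = [-7/6, 0]
P' = [5/3 0; 0 8]

x̄ = F·x = [-2, 0]
P̄ = F·P·Fᵀ + Q = [10 0; 0 8]
y = z − H·x̄ = [-1]
S = H·P̄·Hᵀ + R = [12]
K = P̄·Hᵀ·S⁻¹ = [-5/6; 0]
x' = x̄ + K·y = [-7/6, 0]
P' = (I − K·H)·P̄ = [5/3 0; 0 8]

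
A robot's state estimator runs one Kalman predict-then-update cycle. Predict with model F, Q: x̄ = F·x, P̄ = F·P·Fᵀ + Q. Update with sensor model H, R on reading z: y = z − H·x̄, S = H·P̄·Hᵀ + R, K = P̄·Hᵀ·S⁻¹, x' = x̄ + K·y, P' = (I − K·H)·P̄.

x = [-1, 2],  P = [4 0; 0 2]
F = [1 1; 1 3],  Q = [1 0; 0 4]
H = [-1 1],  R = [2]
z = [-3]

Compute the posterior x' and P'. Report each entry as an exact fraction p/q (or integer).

x' = [-2/5, -37/15]
P' = [32/5 34/5; 34/5 134/15]

x̄ = F·x = [1, 5]
P̄ = F·P·Fᵀ + Q = [7 10; 10 26]
y = z − H·x̄ = [-7]
S = H·P̄·Hᵀ + R = [15]
K = P̄·Hᵀ·S⁻¹ = [1/5; 16/15]
x' = x̄ + K·y = [-2/5, -37/15]
P' = (I − K·H)·P̄ = [32/5 34/5; 34/5 134/15]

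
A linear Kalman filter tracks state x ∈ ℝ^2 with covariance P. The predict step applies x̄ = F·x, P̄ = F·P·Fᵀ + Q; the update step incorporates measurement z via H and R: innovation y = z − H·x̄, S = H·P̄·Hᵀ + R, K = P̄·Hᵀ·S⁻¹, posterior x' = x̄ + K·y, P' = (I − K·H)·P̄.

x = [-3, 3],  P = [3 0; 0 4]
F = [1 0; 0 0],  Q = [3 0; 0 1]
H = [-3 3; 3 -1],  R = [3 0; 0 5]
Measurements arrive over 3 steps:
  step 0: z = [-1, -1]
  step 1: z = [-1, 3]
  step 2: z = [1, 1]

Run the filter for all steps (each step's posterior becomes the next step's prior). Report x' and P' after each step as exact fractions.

step 0: x̄ = F·x = [-3, 0]
step 0: P̄ = F·P·Fᵀ + Q = [6 0; 0 1]
step 0: y = z − H·x̄ = [-10, 8]
step 0: S = H·P̄·Hᵀ + R = [66 -57; -57 60]
step 0: K = P̄·Hᵀ·S⁻¹ = [-6/79 18/79; 41/237 35/237]
step 0: x' = x̄ + K·y = [-33/79, -130/237]
step 0: P' = (I − K·H)·P̄ = [42/79 36/79; 36/79 149/237]
step 1: x̄ = F·x = [-33/79, 0]
step 1: P̄ = F·P·Fᵀ + Q = [279/79 0; 0 1]
step 1: y = z − H·x̄ = [-178/79, 336/79]
step 1: S = H·P̄·Hᵀ + R = [3459/79 -2748/79; -2748/79 2985/79]
step 1: K = P̄·Hᵀ·S⁻¹ = [-279/3901 837/3901; 2069/11703 1595/11703]
step 1: x' = x̄ + K·y = [2559/3901, 2122/11703]
step 1: P' = (I − K·H)·P̄ = [1953/3901 1674/3901; 1674/3901 7091/11703]
step 2: x̄ = F·x = [2559/3901, 0]
step 2: P̄ = F·P·Fᵀ + Q = [13656/3901 0; 0 1]
step 2: y = z − H·x̄ = [11578/3901, -3776/3901]
step 2: S = H·P̄·Hᵀ + R = [169716/3901 -134607/3901; -134607/3901 146310/3901]
step 2: K = P̄·Hᵀ·S⁻¹ = [-13656/191179 40968/191179; 101441/573537 78035/573537]
step 2: x' = x̄ + K·y = [45225/191179, 225538/573537]
step 2: P' = (I − K·H)·P̄ = [95592/191179 81936/191179; 81936/191179 347249/573537]

step 0: x' = [-33/79, -130/237], P' = [42/79 36/79; 36/79 149/237]
step 1: x' = [2559/3901, 2122/11703], P' = [1953/3901 1674/3901; 1674/3901 7091/11703]
step 2: x' = [45225/191179, 225538/573537], P' = [95592/191179 81936/191179; 81936/191179 347249/573537]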